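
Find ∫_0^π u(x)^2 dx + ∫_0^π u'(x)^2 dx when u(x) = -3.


||u||_{H^1(0,π)}^2 = 9*π

u'(x) = 0.
Expand u² and (u')² and integrate term by term on (0, π), using: for integers n ≥ 1, ∫_0^π sin²(nx) dx = ∫_0^π cos²(nx) dx = π/2; for n ≠ n', ∫_0^π sin(nx)sin(n'x) dx = ∫_0^π cos(nx)cos(n'x) dx = 0; and by product-to-sum, ∫_0^π sin(nx)cos(n'x) dx = ½∫_0^π [sin((n+n')x) + sin((n−n')x)] dx, which is 0 when n+n' is even and 2n/(n²−n'²) when n+n' is odd (it need not vanish on (0, π)). For the constant mode: ∫_0^π 1 dx = π, ∫_0^π cos(nx) dx = 0, ∫_0^π sin(nx) dx = (1−(−1)^n)/n.
  u² squared terms: (-3)²·∫1 dx = 9·π = 9*π.
  So ∫_0^π u² dx = 9*π.
  u' ≡ 0, so ∫_0^π (u')² dx = 0.
||u||_{H^1}^2 = (9*π) + (0) = 9*π.


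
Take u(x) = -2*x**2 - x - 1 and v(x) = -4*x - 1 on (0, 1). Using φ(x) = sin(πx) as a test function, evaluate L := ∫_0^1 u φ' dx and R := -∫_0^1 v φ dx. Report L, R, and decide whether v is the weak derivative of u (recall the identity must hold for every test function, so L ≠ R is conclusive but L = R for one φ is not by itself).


LHS = 6/π, RHS = 6/π. Yes, v = u' weakly.

u(x) = -2*x**2 - x - 1, classical derivative u'(x) = -4*x - 1.
φ(x) = sin(πx), so φ'(x) = π*cos(π*x).
Note φ(0) = φ(1) = 0, so the boundary term u·φ vanishes.
LHS = ∫_0^1 u(x) φ'(x) dx = ∫_0^1 (-2*π*x^2*cos(π*x) - π*x*cos(π*x) - π*cos(π*x)) dx. Term by term:
  ∫_0^1 -π*cos(π*x) dx = 0;  ∫_0^1 -π*x*cos(π*x) dx = 2/π;  ∫_0^1 -2*π*x^2*cos(π*x) dx = 4/π.
Sum: 0 + 2/π + 4/π = 6/π.
So LHS = 6/π.
∫_0^1 v(x) φ(x) dx = ∫_0^1 (-4*x*sin(π*x) - sin(π*x)) dx. Term by term:
  ∫_0^1 -sin(π*x) dx = -2/π;  ∫_0^1 -4*x*sin(π*x) dx = -4/π.
Sum: -2/π − 4/π = -6/π.
So RHS = -∫_0^1 v(x) φ(x) dx = 6/π.
LHS = RHS, so the identity holds for this test φ.
Moreover u is smooth here and v(x) = u'(x) = -4*x - 1 pointwise, so the identity holds for every test function. Hence v is the weak derivative of u.


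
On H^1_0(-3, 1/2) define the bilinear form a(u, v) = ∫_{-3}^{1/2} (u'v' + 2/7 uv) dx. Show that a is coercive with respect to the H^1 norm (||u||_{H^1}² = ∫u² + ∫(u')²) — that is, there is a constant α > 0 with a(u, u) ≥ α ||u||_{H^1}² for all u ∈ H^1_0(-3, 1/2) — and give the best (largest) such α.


α = 2*(7 + 2*π^2)/(4*π^2 + 49)

Coercivity of a(·,·) on H^1_0(-3, 1/2) means a(u, u) ≥ α ||u||_{H^1}² for every u ∈ H^1_0.
The interval has length L = 7/2, and Poincaré/coercivity depend only on L. Here a(u, u) = ∫(u')² + (2/7)·∫u².
Here 0 < c = 2/7 < 1. The condition a(u,u) ≥ α||u||_{H^1}² reads (1−α)∫(u')² ≥ (α−c)∫u². Any admissible α is ≤ 1 (rapidly oscillating u have ∫u²/∫(u')² → 0), and α = 1 would force 0 ≥ (1−c)∫u², impossible since c < 1; so 1−α > 0. By the sharp Poincaré inequality on H^1_0 of an interval of length L, ∫(u')² ≥ (π/L)²∫u² with equality for the first sine mode sin(π(x−x₀)/L) (x₀ the left endpoint), so the inequality holds for all u iff (1−α)(π/L)² ≥ α − c, i.e. α ≤ ((π/L)² + c)/((π/L)² + 1) = (1 + c(L/π)²)/(1 + (L/π)²). With (π/L)² = 4*π^2/49 and c = 2/7, the largest admissible constant is α = ((π/L)² + c)/((π/L)² + 1).
Simplifying, α = 2*(7 + 2*π^2)/(4*π^2 + 49).


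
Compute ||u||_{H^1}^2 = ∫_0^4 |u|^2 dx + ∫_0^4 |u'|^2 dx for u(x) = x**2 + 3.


||u||_{H^1}^2 = 6812/15

The H^1 norm (squared) on an interval (0, L) is
  ||u||_{H^1}^2 = ∫_0^L u(x)^2 dx + ∫_0^L u'(x)^2 dx.
Compute u'(x) = 2*x.
Then u(x)^2 = x**4 + 6*x**2 + 9 and u'(x)^2 = 4*x**2.
Integrate each monomial from 0 to 4 using ∫_0^4 c·x^n dx = c·4^(n+1)/(n+1):
  ∫_0^4 u(x)^2 dx = ∫_0^4 (x^4 + 6*x^2 + 9) dx. Term by term:
    ∫_0^4 x^4 dx = 1024/5;  ∫_0^4 6*x^2 dx = 128;  ∫_0^4 9 dx = 36.
  Sum: 1024/5 + 128 + 36 = 1844/5.
  ∫_0^4 u'(x)^2 dx = ∫_0^4 (4*x^2) dx. Term by term:
    ∫_0^4 4*x^2 dx = 256/3.
Adding: ||u||_{H^1}^2 = 1844/5 + 256/3 = 6812/15.


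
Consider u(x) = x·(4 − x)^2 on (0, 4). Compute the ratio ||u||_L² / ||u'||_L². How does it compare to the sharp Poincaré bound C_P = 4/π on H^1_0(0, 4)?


||u||_L² / ||u'||_L² = 2*sqrt(14)/7 < C_P = 4/π.

u(x) = x·(4 − x)^2, so u'(x) = (x - 4)*(3*x - 4).
u(x) = x·(4 − x)^2 vanishes at x = 0 and x = 4, so u ∈ H^1_0(0, 4). Differentiate via the product rule and integrate the resulting polynomials term by term.
  ∫_0^4 u² dx = ∫_0^4 (x^6 - 16*x^5 + 96*x^4 - 256*x^3 + 256*x^2) dx. Term by term:
    ∫_0^4 x^6 dx = 16384/7;  ∫_0^4 -16*x^5 dx = -32768/3;  ∫_0^4 96*x^4 dx = 98304/5;
    ∫_0^4 -256*x^3 dx = -16384;  ∫_0^4 256*x^2 dx = 16384/3.
  Sum: 16384/7 − 32768/3 + 98304/5 − 16384 + 16384/3 = 16384/105.
  ∫_0^4 (u')² dx = ∫_0^4 (9*x^4 - 96*x^3 + 352*x^2 - 512*x + 256) dx. Term by term:
    ∫_0^4 9*x^4 dx = 9216/5;  ∫_0^4 -96*x^3 dx = -6144;  ∫_0^4 352*x^2 dx = 22528/3;
    ∫_0^4 -512*x dx = -4096;  ∫_0^4 256 dx = 1024.
  Sum: 9216/5 − 6144 + 22528/3 − 4096 + 1024 = 2048/15.
∫_0^4 u² dx = 16384/105, so ||u||_L² = 128*sqrt(105)/105.
∫_0^4 (u')² dx = 2048/15, so ||u'||_L² = 32*sqrt(30)/15.
Ratio ||u||_L² / ||u'||_L² = 2*sqrt(14)/7.
Sharp Poincaré constant on H^1_0(0, 4) is C_P = L/π = 4/π, achieved by sin(π/4·x).
A polynomial bump cannot attain the sharp Poincaré constant (only the first sine eigenfunction does), so the ratio is strictly less than C_P, consistent with ||u||_L² ≤ C_P ||u'||_L².


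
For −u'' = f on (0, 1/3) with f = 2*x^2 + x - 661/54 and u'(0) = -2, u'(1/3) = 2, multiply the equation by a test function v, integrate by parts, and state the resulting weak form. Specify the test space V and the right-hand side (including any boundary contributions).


V = H^1(0, 1/3) (v unrestricted at boundary; u is determined up to an additive constant); weak form: ∫_0^1/3 u'v' dx = ∫_0^1/3 (2*x^2 + x - 661/54) v dx + 2·v(1/3) + 2·v(0) for all v ∈ V.

Multiply both sides by a test function v and integrate from 0 to 1/3:
  ∫_0^1/3 −u''(x) v(x) dx = ∫_0^1/3 f(x) v(x) dx.
Integrate the LHS by parts once:
  ∫_0^1/3 −u'' v dx = −[u'(x) v(x)]_0^1/3 + ∫_0^1/3 u'(x) v'(x) dx.
Thus ∫_0^1/3 u'(x) v'(x) dx = ∫_0^1/3 f(x) v(x) dx + [u'(x) v(x)]_0^1/3.
Choose V so that boundary terms are either known or forced to vanish.
u has inhomogeneous Neumann u'(0) = -2, u'(1/3) = 2. [u' v]_0^1/3 = (2)·v(1/3) − (-2)·v(0) = 2·v(1/3) + 2·v(0). Take V = H^1(0, 1/3); boundary term becomes part of RHS.
Weak formulation: find u (satisfying any essential BC) such that ∫_0^1/3 u'(x) v'(x) dx = ∫_0^1/3 f v dx + 2·v(1/3) + 2·v(0) for all v ∈ V (Neumann data are natural BCs: they enter the RHS as boundary terms).
Substituting f(x) = 2*x^2 + x - 661/54, the right-hand side is ∫_0^1/3 (2*x^2 + x - 661/54) v dx + 2·v(1/3) + 2·v(0).
Compatibility check (pure Neumann): taking v ≡ 1 ∈ V gives 0 = ∫_0^1/3 f dx + (2) − (-2), i.e. ∫_0^1/3 f dx must equal u'(0) − u'(1/3) = -4. Indeed ∫_0^1/3 (2*x^2 + x - 661/54) dx = -4, so the data are compatible. The solution is then unique only up to an additive constant (fix it e.g. by requiring ∫_0^1/3 u dx = 0).


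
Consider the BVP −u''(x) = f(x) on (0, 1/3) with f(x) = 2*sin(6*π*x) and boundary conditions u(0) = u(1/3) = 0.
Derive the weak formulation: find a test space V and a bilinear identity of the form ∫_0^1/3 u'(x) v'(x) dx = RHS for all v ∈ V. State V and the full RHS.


V = H^1_0(0, 1/3) (so v(0) = v(1/3) = 0); weak form: ∫_0^1/3 u'v' dx = ∫_0^1/3 (2*sin(6*π*x)) v dx for all v ∈ V.

Multiply both sides by a test function v and integrate from 0 to 1/3:
  ∫_0^1/3 −u''(x) v(x) dx = ∫_0^1/3 f(x) v(x) dx.
Integrate the LHS by parts once:
  ∫_0^1/3 −u'' v dx = −[u'(x) v(x)]_0^1/3 + ∫_0^1/3 u'(x) v'(x) dx.
Thus ∫_0^1/3 u'(x) v'(x) dx = ∫_0^1/3 f(x) v(x) dx + [u'(x) v(x)]_0^1/3.
Choose V so that boundary terms are either known or forced to vanish.
u is Dirichlet: u(0) = u(1/3) = 0. Let V = H^1_0(0, 1/3); then v(0) = v(1/3) = 0, and [u' v]_0^1/3 = 0.
Weak formulation: find u (satisfying any essential BC) such that ∫_0^1/3 u'(x) v'(x) dx = ∫_0^1/3 f v dx for all v ∈ V.
Substituting f(x) = 2*sin(6*π*x), the right-hand side is ∫_0^1/3 (2*sin(6*π*x)) v dx.


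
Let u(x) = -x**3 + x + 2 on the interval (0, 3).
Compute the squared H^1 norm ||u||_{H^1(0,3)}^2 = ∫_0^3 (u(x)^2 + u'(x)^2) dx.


||u||_{H^1}^2 = 19587/35

The H^1 norm (squared) on an interval (0, L) is
  ||u||_{H^1}^2 = ∫_0^L u(x)^2 dx + ∫_0^L u'(x)^2 dx.
Compute u'(x) = 1 - 3*x**2.
Then u(x)^2 = x**6 - 2*x**4 - 4*x**3 + x**2 + 4*x + 4 and u'(x)^2 = 9*x**4 - 6*x**2 + 1.
Integrate each monomial from 0 to 3 using ∫_0^3 c·x^n dx = c·3^(n+1)/(n+1):
  ∫_0^3 u(x)^2 dx = ∫_0^3 (x^6 - 2*x^4 - 4*x^3 + x^2 + 4*x + 4) dx. Term by term:
    ∫_0^3 x^6 dx = 2187/7;  ∫_0^3 -2*x^4 dx = -486/5;  ∫_0^3 -4*x^3 dx = -81;
    ∫_0^3 x^2 dx = 9;  ∫_0^3 4*x dx = 18;  ∫_0^3 4 dx = 12.
  Sum: 2187/7 − 486/5 − 81 + 9 + 18 + 12 = 6063/35.
  ∫_0^3 u'(x)^2 dx = ∫_0^3 (9*x^4 - 6*x^2 + 1) dx. Term by term:
    ∫_0^3 9*x^4 dx = 2187/5;  ∫_0^3 -6*x^2 dx = -54;  ∫_0^3 1 dx = 3.
  Sum: 2187/5 − 54 + 3 = 1932/5.
Adding: ||u||_{H^1}^2 = 6063/35 + 1932/5 = 19587/35.


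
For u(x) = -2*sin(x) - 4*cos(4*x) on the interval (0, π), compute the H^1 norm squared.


||u||_{H^1(0,π)}^2 = -544/15 + 140*π

u'(x) = 16*sin(4*x) - 2*cos(x).
Expand u² and (u')² and integrate term by term on (0, π), using: for integers n ≥ 1, ∫_0^π sin²(nx) dx = ∫_0^π cos²(nx) dx = π/2; for n ≠ n', ∫_0^π sin(nx)sin(n'x) dx = ∫_0^π cos(nx)cos(n'x) dx = 0; and by product-to-sum, ∫_0^π sin(nx)cos(n'x) dx = ½∫_0^π [sin((n+n')x) + sin((n−n')x)] dx, which is 0 when n+n' is even and 2n/(n²−n'²) when n+n' is odd (it need not vanish on (0, π)).
  u² squared terms: (-4)²·∫cos(4x)² dx = 16·π/2 = 8*π;  (-2)²·∫sin(x)² dx = 4·π/2 = 2*π.
  u² cross terms: 2·(-4)·(-2)·∫cos(4x)·sin(x) dx = 16·(-2/15) = -32/15.
  So ∫_0^π u² dx = 8*π + 2*π − 32/15 = -32/15 + 10*π.
  (u')² squared terms: (-2)²·∫cos(x)² dx = 4·π/2 = 2*π;  (16)²·∫sin(4x)² dx = 256·π/2 = 128*π.
  (u')² cross terms: 2·(-2)·(16)·∫cos(x)·sin(4x) dx = -64·(8/15) = -512/15.
  So ∫_0^π (u')² dx = 2*π + 128*π − 512/15 = -512/15 + 130*π.
||u||_{H^1}^2 = (-32/15 + 10*π) + (-512/15 + 130*π) = -544/15 + 140*π.


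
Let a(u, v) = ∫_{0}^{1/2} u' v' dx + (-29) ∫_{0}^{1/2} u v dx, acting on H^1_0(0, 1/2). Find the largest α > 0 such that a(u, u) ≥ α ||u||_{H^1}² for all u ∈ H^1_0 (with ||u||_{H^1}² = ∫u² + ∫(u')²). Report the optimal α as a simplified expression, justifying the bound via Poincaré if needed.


α = (-29 + 4*π^2)/(1 + 4*π^2)

Coercivity of a(·,·) on H^1_0(0, 1/2) means a(u, u) ≥ α ||u||_{H^1}² for every u ∈ H^1_0.
The interval has length L = 1/2, and Poincaré/coercivity depend only on L. Here a(u, u) = ∫(u')² + (-29)·∫u².
Here c = -29 < 0 with |c| < (π/L)² = 4*π^2, so coercivity still holds. The condition a(u,u) ≥ α||u||_{H^1}² reads (1−α)∫(u')² ≥ (α−c)∫u². Any admissible α is ≤ 1 (rapidly oscillating u have ∫u²/∫(u')² → 0), and α = 1 would force 0 ≥ (1−c)∫u², impossible since c < 1; so 1−α > 0. By the sharp Poincaré inequality on H^1_0 of an interval of length L, ∫(u')² ≥ (π/L)²∫u² with equality for the first sine mode sin(π(x−x₀)/L) (x₀ the left endpoint), so the inequality holds for all u iff (1−α)(π/L)² ≥ α − c, i.e. α ≤ ((π/L)² + c)/((π/L)² + 1) = (1 + c(L/π)²)/(1 + (L/π)²). (Direct route, valid since c ≤ 0: Poincaré gives c∫u² ≥ c(L/π)²∫(u')², so a(u,u) ≥ (1 + c(L/π)²)∫(u')², while ||u||_{H^1}² ≤ (1 + (L/π)²)∫(u')²; dividing yields the same α.) With (π/L)² = 4*π^2 and c = -29, the largest admissible constant is α = ((π/L)² + c)/((π/L)² + 1).
Simplifying, α = (-29 + 4*π^2)/(1 + 4*π^2).


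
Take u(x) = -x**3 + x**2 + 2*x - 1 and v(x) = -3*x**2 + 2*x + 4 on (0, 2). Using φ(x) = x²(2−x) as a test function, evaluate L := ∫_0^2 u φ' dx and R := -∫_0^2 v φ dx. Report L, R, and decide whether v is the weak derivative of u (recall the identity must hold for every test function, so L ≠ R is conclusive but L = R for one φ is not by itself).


LHS = 8/15, RHS = -32/15. No, v is not the weak derivative of u.

u(x) = -x**3 + x**2 + 2*x - 1, classical derivative u'(x) = -3*x**2 + 2*x + 2.
φ(x) = x²(2−x), so φ'(x) = x*(4 - 3*x).
Note φ(0) = φ(2) = 0, so the boundary term u·φ vanishes.
LHS = ∫_0^2 u(x) φ'(x) dx = ∫_0^2 (3*x^5 - 7*x^4 - 2*x^3 + 11*x^2 - 4*x) dx. Term by term:
  ∫_0^2 3*x^5 dx = 32;  ∫_0^2 -7*x^4 dx = -224/5;  ∫_0^2 -2*x^3 dx = -8;
  ∫_0^2 11*x^2 dx = 88/3;  ∫_0^2 -4*x dx = -8.
Sum: 32 − 224/5 − 8 + 88/3 − 8 = 8/15.
So LHS = 8/15.
∫_0^2 v(x) φ(x) dx = ∫_0^2 (3*x^5 - 8*x^4 + 8*x^2) dx. Term by term:
  ∫_0^2 3*x^5 dx = 32;  ∫_0^2 -8*x^4 dx = -256/5;  ∫_0^2 8*x^2 dx = 64/3.
Sum: 32 − 256/5 + 64/3 = 32/15.
So RHS = -∫_0^2 v(x) φ(x) dx = -32/15.
LHS − RHS = 8/3 ≠ 0, so the identity fails.
(For a valid weak derivative the identity must hold for EVERY test function, in particular this one. The failure shows v is NOT the weak derivative of u.)
Correct weak derivative would be u'(x) = -3*x**2 + 2*x + 2.


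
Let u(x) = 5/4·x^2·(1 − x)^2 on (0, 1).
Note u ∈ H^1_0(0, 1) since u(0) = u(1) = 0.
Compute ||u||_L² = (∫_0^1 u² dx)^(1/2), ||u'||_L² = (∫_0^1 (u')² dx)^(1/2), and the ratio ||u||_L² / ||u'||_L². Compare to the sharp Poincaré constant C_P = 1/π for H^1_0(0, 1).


||u||_L² / ||u'||_L² = sqrt(3)/6 < C_P = 1/π.

u(x) = 5/4·x^2·(1 − x)^2, so u'(x) = 5*x*(x - 1)*(2*x - 1)/2.
u(x) = 5/4·x^2·(1 − x)^2 vanishes at x = 0 and x = 1, so u ∈ H^1_0(0, 1). Differentiate via the product rule and integrate the resulting polynomials term by term.
  ∫_0^1 u² dx = ∫_0^1 (25*x^8/16 - 25*x^7/4 + 75*x^6/8 - 25*x^5/4 + 25*x^4/16) dx. Term by term:
    ∫_0^1 25*x^8/16 dx = 25/144;  ∫_0^1 -25*x^7/4 dx = -25/32;  ∫_0^1 75*x^6/8 dx = 75/56;
    ∫_0^1 -25*x^5/4 dx = -25/24;  ∫_0^1 25*x^4/16 dx = 5/16.
  Sum: 25/144 − 25/32 + 75/56 − 25/24 + 5/16 = 5/2016.
  ∫_0^1 (u')² dx = ∫_0^1 (25*x^6 - 75*x^5 + 325*x^4/4 - 75*x^3/2 + 25*x^2/4) dx. Term by term:
    ∫_0^1 25*x^6 dx = 25/7;  ∫_0^1 -75*x^5 dx = -25/2;  ∫_0^1 325*x^4/4 dx = 65/4;
    ∫_0^1 -75*x^3/2 dx = -75/8;  ∫_0^1 25*x^2/4 dx = 25/12.
  Sum: 25/7 − 25/2 + 65/4 − 75/8 + 25/12 = 5/168.
∫_0^1 u² dx = 5/2016, so ||u||_L² = sqrt(70)/168.
∫_0^1 (u')² dx = 5/168, so ||u'||_L² = sqrt(210)/84.
Ratio ||u||_L² / ||u'||_L² = sqrt(3)/6.
Sharp Poincaré constant on H^1_0(0, 1) is C_P = L/π = 1/π, achieved by sin(π·x).
A polynomial bump cannot attain the sharp Poincaré constant (only the first sine eigenfunction does), so the ratio is strictly less than C_P, consistent with ||u||_L² ≤ C_P ||u'||_L².


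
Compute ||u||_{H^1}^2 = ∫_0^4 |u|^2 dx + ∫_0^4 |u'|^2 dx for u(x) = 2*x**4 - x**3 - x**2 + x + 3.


||u||_{H^1}^2 = 61920296/315

The H^1 norm (squared) on an interval (0, L) is
  ||u||_{H^1}^2 = ∫_0^L u(x)^2 dx + ∫_0^L u'(x)^2 dx.
Compute u'(x) = 8*x**3 - 3*x**2 - 2*x + 1.
Then u(x)^2 = 4*x**8 - 4*x**7 - 3*x**6 + 6*x**5 + 11*x**4 - 8*x**3 - 5*x**2 + 6*x + 9 and u'(x)^2 = 64*x**6 - 48*x**5 - 23*x**4 + 28*x**3 - 2*x**2 - 4*x + 1.
Integrate each monomial from 0 to 4 using ∫_0^4 c·x^n dx = c·4^(n+1)/(n+1):
  ∫_0^4 u(x)^2 dx = ∫_0^4 (4*x^8 - 4*x^7 - 3*x^6 + 6*x^5 + 11*x^4 - 8*x^3 - 5*x^2 + 6*x + 9) dx. Term by term:
    ∫_0^4 4*x^8 dx = 1048576/9;  ∫_0^4 -4*x^7 dx = -32768;  ∫_0^4 -3*x^6 dx = -49152/7;
    ∫_0^4 6*x^5 dx = 4096;  ∫_0^4 11*x^4 dx = 11264/5;  ∫_0^4 -8*x^3 dx = -512;
    ∫_0^4 -5*x^2 dx = -320/3;  ∫_0^4 6*x dx = 48;  ∫_0^4 9 dx = 36.
  Sum: 1048576/9 − 32768 − 49152/7 + 4096 + 11264/5 − 512 − 320/3 + 48 + 36 = 25997852/315.
  ∫_0^4 u'(x)^2 dx = ∫_0^4 (64*x^6 - 48*x^5 - 23*x^4 + 28*x^3 - 2*x^2 - 4*x + 1) dx. Term by term:
    ∫_0^4 64*x^6 dx = 1048576/7;  ∫_0^4 -48*x^5 dx = -32768;  ∫_0^4 -23*x^4 dx = -23552/5;
    ∫_0^4 28*x^3 dx = 1792;  ∫_0^4 -2*x^2 dx = -128/3;  ∫_0^4 -4*x dx = -32;
    ∫_0^4 1 dx = 4.
  Sum: 1048576/7 − 32768 − 23552/5 + 1792 − 128/3 − 32 + 4 = 11974148/105.
Adding: ||u||_{H^1}^2 = 25997852/315 + 11974148/105 = 61920296/315.


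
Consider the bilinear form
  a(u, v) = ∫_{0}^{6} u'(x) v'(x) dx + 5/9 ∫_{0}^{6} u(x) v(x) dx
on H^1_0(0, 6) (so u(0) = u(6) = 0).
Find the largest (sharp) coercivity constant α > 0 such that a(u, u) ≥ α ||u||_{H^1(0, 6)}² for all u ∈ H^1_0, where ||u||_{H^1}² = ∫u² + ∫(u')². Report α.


α = (π^2 + 20)/(π^2 + 36)

Coercivity of a(·,·) on H^1_0(0, 6) means a(u, u) ≥ α ||u||_{H^1}² for every u ∈ H^1_0.
The interval has length L = 6, and Poincaré/coercivity depend only on L. Here a(u, u) = ∫(u')² + (5/9)·∫u².
Here 0 < c = 5/9 < 1. The condition a(u,u) ≥ α||u||_{H^1}² reads (1−α)∫(u')² ≥ (α−c)∫u². Any admissible α is ≤ 1 (rapidly oscillating u have ∫u²/∫(u')² → 0), and α = 1 would force 0 ≥ (1−c)∫u², impossible since c < 1; so 1−α > 0. By the sharp Poincaré inequality on H^1_0 of an interval of length L, ∫(u')² ≥ (π/L)²∫u² with equality for the first sine mode sin(π(x−x₀)/L) (x₀ the left endpoint), so the inequality holds for all u iff (1−α)(π/L)² ≥ α − c, i.e. α ≤ ((π/L)² + c)/((π/L)² + 1) = (1 + c(L/π)²)/(1 + (L/π)²). With (π/L)² = π^2/36 and c = 5/9, the largest admissible constant is α = ((π/L)² + c)/((π/L)² + 1).
Simplifying, α = (π^2 + 20)/(π^2 + 36).


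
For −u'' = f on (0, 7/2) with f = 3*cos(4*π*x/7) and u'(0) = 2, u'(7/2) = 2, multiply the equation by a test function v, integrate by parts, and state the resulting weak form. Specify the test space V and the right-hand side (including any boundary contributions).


V = H^1(0, 7/2) (v unrestricted at boundary; u is determined up to an additive constant); weak form: ∫_0^7/2 u'v' dx = ∫_0^7/2 (3*cos(4*π*x/7)) v dx + 2·v(7/2) − 2·v(0) for all v ∈ V.

Multiply both sides by a test function v and integrate from 0 to 7/2:
  ∫_0^7/2 −u''(x) v(x) dx = ∫_0^7/2 f(x) v(x) dx.
Integrate the LHS by parts once:
  ∫_0^7/2 −u'' v dx = −[u'(x) v(x)]_0^7/2 + ∫_0^7/2 u'(x) v'(x) dx.
Thus ∫_0^7/2 u'(x) v'(x) dx = ∫_0^7/2 f(x) v(x) dx + [u'(x) v(x)]_0^7/2.
Choose V so that boundary terms are either known or forced to vanish.
u has inhomogeneous Neumann u'(0) = 2, u'(7/2) = 2. [u' v]_0^7/2 = (2)·v(7/2) − (2)·v(0) = 2·v(7/2) − 2·v(0). Take V = H^1(0, 7/2); boundary term becomes part of RHS.
Weak formulation: find u (satisfying any essential BC) such that ∫_0^7/2 u'(x) v'(x) dx = ∫_0^7/2 f v dx + 2·v(7/2) − 2·v(0) for all v ∈ V (Neumann data are natural BCs: they enter the RHS as boundary terms).
Substituting f(x) = 3*cos(4*π*x/7), the right-hand side is ∫_0^7/2 (3*cos(4*π*x/7)) v dx + 2·v(7/2) − 2·v(0).
Compatibility check (pure Neumann): taking v ≡ 1 ∈ V gives 0 = ∫_0^7/2 f dx + (2) − (2), i.e. ∫_0^7/2 f dx must equal u'(0) − u'(7/2) = 0. Indeed ∫_0^7/2 (3*cos(4*π*x/7)) dx = 0, so the data are compatible. The solution is then unique only up to an additive constant (fix it e.g. by requiring ∫_0^7/2 u dx = 0).


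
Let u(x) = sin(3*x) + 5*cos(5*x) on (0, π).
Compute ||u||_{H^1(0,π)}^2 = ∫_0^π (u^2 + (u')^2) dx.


||u||_{H^1(0,π)}^2 = 330*π

u'(x) = -25*sin(5*x) + 3*cos(3*x).
Expand u² and (u')² and integrate term by term on (0, π), using: for integers n ≥ 1, ∫_0^π sin²(nx) dx = ∫_0^π cos²(nx) dx = π/2; for n ≠ n', ∫_0^π sin(nx)sin(n'x) dx = ∫_0^π cos(nx)cos(n'x) dx = 0; and by product-to-sum, ∫_0^π sin(nx)cos(n'x) dx = ½∫_0^π [sin((n+n')x) + sin((n−n')x)] dx, which is 0 when n+n' is even and 2n/(n²−n'²) when n+n' is odd (it need not vanish on (0, π)).
  u² squared terms: (5)²·∫cos(5x)² dx = 25·π/2 = 25*π/2;  (1)²·∫sin(3x)² dx = 1·π/2 = π/2.
  u² cross terms: 2·(5)·(1)·∫cos(5x)·sin(3x) dx = 10·(0) = 0.
  So ∫_0^π u² dx = 25*π/2 + π/2 + 0 = 13*π.
  (u')² squared terms: (-25)²·∫sin(5x)² dx = 625·π/2 = 625*π/2;  (3)²·∫cos(3x)² dx = 9·π/2 = 9*π/2.
  (u')² cross terms: 2·(-25)·(3)·∫sin(5x)·cos(3x) dx = -150·(0) = 0.
  So ∫_0^π (u')² dx = 625*π/2 + 9*π/2 + 0 = 317*π.
||u||_{H^1}^2 = (13*π) + (317*π) = 330*π.


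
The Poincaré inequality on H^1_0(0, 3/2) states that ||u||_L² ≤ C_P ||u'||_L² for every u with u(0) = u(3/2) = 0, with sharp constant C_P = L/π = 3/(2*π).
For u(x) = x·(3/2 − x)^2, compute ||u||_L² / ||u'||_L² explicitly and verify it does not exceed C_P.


||u||_L² / ||u'||_L² = 3*sqrt(14)/28 < C_P = 3/(2*π).

u(x) = x·(3/2 − x)^2, so u'(x) = 3*x^2 - 6*x + 9/4.
u(x) = x·(3/2 − x)^2 vanishes at x = 0 and x = 3/2, so u ∈ H^1_0(0, 3/2). Differentiate via the product rule and integrate the resulting polynomials term by term.
  ∫_0^3/2 u² dx = ∫_0^3/2 (x^6 - 6*x^5 + 27*x^4/2 - 27*x^3/2 + 81*x^2/16) dx. Term by term:
    ∫_0^3/2 x^6 dx = 2187/896;  ∫_0^3/2 -6*x^5 dx = -729/64;  ∫_0^3/2 27*x^4/2 dx = 6561/320;
    ∫_0^3/2 -27*x^3/2 dx = -2187/128;  ∫_0^3/2 81*x^2/16 dx = 729/128.
  Sum: 2187/896 − 729/64 + 6561/320 − 2187/128 + 729/128 = 729/4480.
  ∫_0^3/2 (u')² dx = ∫_0^3/2 (9*x^4 - 36*x^3 + 99*x^2/2 - 27*x + 81/16) dx. Term by term:
    ∫_0^3/2 9*x^4 dx = 2187/160;  ∫_0^3/2 -36*x^3 dx = -729/16;  ∫_0^3/2 99*x^2/2 dx = 891/16;
    ∫_0^3/2 -27*x dx = -243/8;  ∫_0^3/2 81/16 dx = 243/32.
  Sum: 2187/160 − 729/16 + 891/16 − 243/8 + 243/32 = 81/80.
∫_0^3/2 u² dx = 729/4480, so ||u||_L² = 27*sqrt(70)/560.
∫_0^3/2 (u')² dx = 81/80, so ||u'||_L² = 9*sqrt(5)/20.
Ratio ||u||_L² / ||u'||_L² = 3*sqrt(14)/28.
Sharp Poincaré constant on H^1_0(0, 3/2) is C_P = L/π = 3/(2*π), achieved by sin(2*π/3·x).
A polynomial bump cannot attain the sharp Poincaré constant (only the first sine eigenfunction does), so the ratio is strictly less than C_P, consistent with ||u||_L² ≤ C_P ||u'||_L².


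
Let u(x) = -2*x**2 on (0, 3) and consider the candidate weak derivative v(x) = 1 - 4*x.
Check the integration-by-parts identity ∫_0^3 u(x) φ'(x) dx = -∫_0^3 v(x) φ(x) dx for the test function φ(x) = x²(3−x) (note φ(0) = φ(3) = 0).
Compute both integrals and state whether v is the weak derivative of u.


LHS = 243/5, RHS = 837/20. No, v is not the weak derivative of u.

u(x) = -2*x**2, classical derivative u'(x) = -4*x.
φ(x) = x²(3−x), so φ'(x) = 3*x*(2 - x).
Note φ(0) = φ(3) = 0, so the boundary term u·φ vanishes.
LHS = ∫_0^3 u(x) φ'(x) dx = ∫_0^3 (6*x^4 - 12*x^3) dx. Term by term:
  ∫_0^3 6*x^4 dx = 1458/5;  ∫_0^3 -12*x^3 dx = -243.
Sum: 1458/5 − 243 = 243/5.
So LHS = 243/5.
∫_0^3 v(x) φ(x) dx = ∫_0^3 (4*x^4 - 13*x^3 + 3*x^2) dx. Term by term:
  ∫_0^3 4*x^4 dx = 972/5;  ∫_0^3 -13*x^3 dx = -1053/4;  ∫_0^3 3*x^2 dx = 27.
Sum: 972/5 − 1053/4 + 27 = -837/20.
So RHS = -∫_0^3 v(x) φ(x) dx = 837/20.
LHS − RHS = 27/4 ≠ 0, so the identity fails.
(For a valid weak derivative the identity must hold for EVERY test function, in particular this one. The failure shows v is NOT the weak derivative of u.)
Correct weak derivative would be u'(x) = -4*x.


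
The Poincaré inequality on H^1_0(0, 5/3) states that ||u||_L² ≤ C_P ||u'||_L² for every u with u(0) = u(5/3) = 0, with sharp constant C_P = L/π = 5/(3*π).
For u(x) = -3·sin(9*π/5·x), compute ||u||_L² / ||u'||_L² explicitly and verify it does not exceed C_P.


||u||_L² / ||u'||_L² = 5/(9*π) < C_P = 5/(3*π).

u(x) = -3·sin(9*π/5·x), so u'(x) = -27*π*cos(9*π*x/5)/5.
Writing u(x) = A·sin(kπx/L) with A = -3 and k = 3, use ∫_0^L sin²(kπx/L) dx = L/2 and ∫_0^L cos²(kπx/L) dx = L/2.
u² = 9·sin²(9*π/5·x) and (u')² = 729*π^2/25·cos²(9*π/5·x), and each of sin², cos² integrates to L/2 = 5/6 over (0, 5/3).
∫_0^5/3 u² dx = 15/2, so ||u||_L² = sqrt(30)/2.
∫_0^5/3 (u')² dx = 243*π^2/10, so ||u'||_L² = 9*sqrt(30)*π/10.
Ratio ||u||_L² / ||u'||_L² = 5/(9*π).
Sharp Poincaré constant on H^1_0(0, 5/3) is C_P = L/π = 5/(3*π), achieved by sin(3*π/5·x).
This is the k = 3 harmonic; the ratio L/(kπ) is strictly less than C_P = L/π, consistent with the sharp inequality ||u||_L² ≤ C_P ||u'||_L².


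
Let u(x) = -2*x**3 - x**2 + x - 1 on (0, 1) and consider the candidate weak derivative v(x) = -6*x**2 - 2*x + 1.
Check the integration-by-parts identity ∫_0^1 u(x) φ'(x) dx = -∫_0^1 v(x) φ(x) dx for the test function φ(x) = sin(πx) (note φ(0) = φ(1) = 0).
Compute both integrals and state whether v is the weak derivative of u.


LHS = -24/π^3 + 6/π, RHS = -24/π^3 + 6/π. Yes, v = u' weakly.

u(x) = -2*x**3 - x**2 + x - 1, classical derivative u'(x) = -6*x**2 - 2*x + 1.
φ(x) = sin(πx), so φ'(x) = π*cos(π*x).
Note φ(0) = φ(1) = 0, so the boundary term u·φ vanishes.
LHS = ∫_0^1 u(x) φ'(x) dx = ∫_0^1 (-2*π*x^3*cos(π*x) - π*x^2*cos(π*x) + π*x*cos(π*x) - π*cos(π*x)) dx. Term by term:
  ∫_0^1 -π*cos(π*x) dx = 0;  ∫_0^1 π*x*cos(π*x) dx = -2/π;  ∫_0^1 -π*x^2*cos(π*x) dx = 2/π;
  ∫_0^1 -2*π*x^3*cos(π*x) dx = -24/π^3 + 6/π.
Sum: 0 − 2/π + 2/π + -24/π^3 + 6/π = -24/π^3 + 6/π.
So LHS = -24/π^3 + 6/π.
∫_0^1 v(x) φ(x) dx = ∫_0^1 (-6*x^2*sin(π*x) - 2*x*sin(π*x) + sin(π*x)) dx. Term by term:
  ∫_0^1 -6*x^2*sin(π*x) dx = -6/π + 24/π^3;  ∫_0^1 -2*x*sin(π*x) dx = -2/π;  ∫_0^1 sin(π*x) dx = 2/π.
Sum: -6/π + 24/π^3 − 2/π + 2/π = -6/π + 24/π^3.
So RHS = -∫_0^1 v(x) φ(x) dx = -24/π^3 + 6/π.
LHS = RHS, so the identity holds for this test φ.
Moreover u is smooth here and v(x) = u'(x) = -6*x**2 - 2*x + 1 pointwise, so the identity holds for every test function. Hence v is the weak derivative of u.


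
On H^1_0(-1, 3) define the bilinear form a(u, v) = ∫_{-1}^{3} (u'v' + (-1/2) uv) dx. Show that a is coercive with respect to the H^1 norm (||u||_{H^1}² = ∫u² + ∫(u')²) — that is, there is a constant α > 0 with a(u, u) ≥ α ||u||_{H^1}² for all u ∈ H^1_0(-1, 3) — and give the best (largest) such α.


α = (-8 + π^2)/(π^2 + 16)

Coercivity of a(·,·) on H^1_0(-1, 3) means a(u, u) ≥ α ||u||_{H^1}² for every u ∈ H^1_0.
The interval has length L = 4, and Poincaré/coercivity depend only on L. Here a(u, u) = ∫(u')² + (-1/2)·∫u².
Here c = -1/2 < 0 with |c| < (π/L)² = π^2/16, so coercivity still holds. The condition a(u,u) ≥ α||u||_{H^1}² reads (1−α)∫(u')² ≥ (α−c)∫u². Any admissible α is ≤ 1 (rapidly oscillating u have ∫u²/∫(u')² → 0), and α = 1 would force 0 ≥ (1−c)∫u², impossible since c < 1; so 1−α > 0. By the sharp Poincaré inequality on H^1_0 of an interval of length L, ∫(u')² ≥ (π/L)²∫u² with equality for the first sine mode sin(π(x−x₀)/L) (x₀ the left endpoint), so the inequality holds for all u iff (1−α)(π/L)² ≥ α − c, i.e. α ≤ ((π/L)² + c)/((π/L)² + 1) = (1 + c(L/π)²)/(1 + (L/π)²). (Direct route, valid since c ≤ 0: Poincaré gives c∫u² ≥ c(L/π)²∫(u')², so a(u,u) ≥ (1 + c(L/π)²)∫(u')², while ||u||_{H^1}² ≤ (1 + (L/π)²)∫(u')²; dividing yields the same α.) With (π/L)² = π^2/16 and c = -1/2, the largest admissible constant is α = ((π/L)² + c)/((π/L)² + 1).
Simplifying, α = (-8 + π^2)/(π^2 + 16).


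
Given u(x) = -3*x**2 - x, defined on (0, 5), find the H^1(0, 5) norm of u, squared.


||u||_{H^1}^2 = 49555/6

The H^1 norm (squared) on an interval (0, L) is
  ||u||_{H^1}^2 = ∫_0^L u(x)^2 dx + ∫_0^L u'(x)^2 dx.
Compute u'(x) = -6*x - 1.
Then u(x)^2 = 9*x**4 + 6*x**3 + x**2 and u'(x)^2 = 36*x**2 + 12*x + 1.
Integrate each monomial from 0 to 5 using ∫_0^5 c·x^n dx = c·5^(n+1)/(n+1):
  ∫_0^5 u(x)^2 dx = ∫_0^5 (9*x^4 + 6*x^3 + x^2) dx. Term by term:
    ∫_0^5 9*x^4 dx = 5625;  ∫_0^5 6*x^3 dx = 1875/2;  ∫_0^5 x^2 dx = 125/3.
  Sum: 5625 + 1875/2 + 125/3 = 39625/6.
  ∫_0^5 u'(x)^2 dx = ∫_0^5 (36*x^2 + 12*x + 1) dx. Term by term:
    ∫_0^5 36*x^2 dx = 1500;  ∫_0^5 12*x dx = 150;  ∫_0^5 1 dx = 5.
  Sum: 1500 + 150 + 5 = 1655.
Adding: ||u||_{H^1}^2 = 39625/6 + 1655 = 49555/6.


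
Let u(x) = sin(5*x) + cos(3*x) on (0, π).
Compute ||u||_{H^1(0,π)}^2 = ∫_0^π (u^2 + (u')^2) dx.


||u||_{H^1(0,π)}^2 = 18*π

u'(x) = -3*sin(3*x) + 5*cos(5*x).
Expand u² and (u')² and integrate term by term on (0, π), using: for integers n ≥ 1, ∫_0^π sin²(nx) dx = ∫_0^π cos²(nx) dx = π/2; for n ≠ n', ∫_0^π sin(nx)sin(n'x) dx = ∫_0^π cos(nx)cos(n'x) dx = 0; and by product-to-sum, ∫_0^π sin(nx)cos(n'x) dx = ½∫_0^π [sin((n+n')x) + sin((n−n')x)] dx, which is 0 when n+n' is even and 2n/(n²−n'²) when n+n' is odd (it need not vanish on (0, π)).
  u² squared terms: (1)²·∫cos(3x)² dx = 1·π/2 = π/2;  (1)²·∫sin(5x)² dx = 1·π/2 = π/2.
  u² cross terms: 2·(1)·(1)·∫cos(3x)·sin(5x) dx = 2·(0) = 0.
  So ∫_0^π u² dx = π/2 + π/2 + 0 = π.
  (u')² squared terms: (-3)²·∫sin(3x)² dx = 9·π/2 = 9*π/2;  (5)²·∫cos(5x)² dx = 25·π/2 = 25*π/2.
  (u')² cross terms: 2·(-3)·(5)·∫sin(3x)·cos(5x) dx = -30·(0) = 0.
  So ∫_0^π (u')² dx = 9*π/2 + 25*π/2 + 0 = 17*π.
||u||_{H^1}^2 = (π) + (17*π) = 18*π.


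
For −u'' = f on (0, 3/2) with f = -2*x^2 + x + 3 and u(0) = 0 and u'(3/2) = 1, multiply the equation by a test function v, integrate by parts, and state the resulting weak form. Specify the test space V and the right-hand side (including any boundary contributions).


V = {v ∈ H^1(0, 3/2) : v(0) = 0} (test functions vanish at x = 0 where u is specified); weak form: ∫_0^3/2 u'v' dx = ∫_0^3/2 (-2*x^2 + x + 3) v dx + v(3/2) for all v ∈ V.

Multiply both sides by a test function v and integrate from 0 to 3/2:
  ∫_0^3/2 −u''(x) v(x) dx = ∫_0^3/2 f(x) v(x) dx.
Integrate the LHS by parts once:
  ∫_0^3/2 −u'' v dx = −[u'(x) v(x)]_0^3/2 + ∫_0^3/2 u'(x) v'(x) dx.
Thus ∫_0^3/2 u'(x) v'(x) dx = ∫_0^3/2 f(x) v(x) dx + [u'(x) v(x)]_0^3/2.
Choose V so that boundary terms are either known or forced to vanish.
Mixed BC: u(0) = 0 (Dirichlet) and u'(3/2) = 1 (Neumann). Define V = {v ∈ H^1(0, 3/2) : v(0) = 0}. Then [u' v]_0^3/2 = u'(3/2)·v(3/2) − u'(0)·0 = v(3/2).
Weak formulation: find u (satisfying any essential BC) such that ∫_0^3/2 u'(x) v'(x) dx = ∫_0^3/2 f v dx + v(3/2) for all v ∈ V (Dirichlet at 0 absorbed into V; Neumann datum at x = 3/2 contributes the boundary term).
Substituting f(x) = -2*x^2 + x + 3, the right-hand side is ∫_0^3/2 (-2*x^2 + x + 3) v dx + v(3/2).


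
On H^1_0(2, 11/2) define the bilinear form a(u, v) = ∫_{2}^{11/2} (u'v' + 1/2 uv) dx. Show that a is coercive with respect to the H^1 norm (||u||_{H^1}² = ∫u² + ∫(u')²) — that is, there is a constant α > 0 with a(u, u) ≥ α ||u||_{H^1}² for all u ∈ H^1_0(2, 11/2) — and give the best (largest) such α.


α = (49 + 8*π^2)/(2*(4*π^2 + 49))

Coercivity of a(·,·) on H^1_0(2, 11/2) means a(u, u) ≥ α ||u||_{H^1}² for every u ∈ H^1_0.
The interval has length L = 7/2, and Poincaré/coercivity depend only on L. Here a(u, u) = ∫(u')² + (1/2)·∫u².
Here 0 < c = 1/2 < 1. The condition a(u,u) ≥ α||u||_{H^1}² reads (1−α)∫(u')² ≥ (α−c)∫u². Any admissible α is ≤ 1 (rapidly oscillating u have ∫u²/∫(u')² → 0), and α = 1 would force 0 ≥ (1−c)∫u², impossible since c < 1; so 1−α > 0. By the sharp Poincaré inequality on H^1_0 of an interval of length L, ∫(u')² ≥ (π/L)²∫u² with equality for the first sine mode sin(π(x−x₀)/L) (x₀ the left endpoint), so the inequality holds for all u iff (1−α)(π/L)² ≥ α − c, i.e. α ≤ ((π/L)² + c)/((π/L)² + 1) = (1 + c(L/π)²)/(1 + (L/π)²). With (π/L)² = 4*π^2/49 and c = 1/2, the largest admissible constant is α = ((π/L)² + c)/((π/L)² + 1).
Simplifying, α = (49 + 8*π^2)/(2*(4*π^2 + 49)).


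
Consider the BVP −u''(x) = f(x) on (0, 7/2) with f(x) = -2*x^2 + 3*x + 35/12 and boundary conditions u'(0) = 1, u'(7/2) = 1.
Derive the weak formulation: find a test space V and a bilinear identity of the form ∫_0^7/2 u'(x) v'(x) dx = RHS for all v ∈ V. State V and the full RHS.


V = H^1(0, 7/2) (v unrestricted at boundary; u is determined up to an additive constant); weak form: ∫_0^7/2 u'v' dx = ∫_0^7/2 (-2*x^2 + 3*x + 35/12) v dx + v(7/2) − v(0) for all v ∈ V.

Multiply both sides by a test function v and integrate from 0 to 7/2:
  ∫_0^7/2 −u''(x) v(x) dx = ∫_0^7/2 f(x) v(x) dx.
Integrate the LHS by parts once:
  ∫_0^7/2 −u'' v dx = −[u'(x) v(x)]_0^7/2 + ∫_0^7/2 u'(x) v'(x) dx.
Thus ∫_0^7/2 u'(x) v'(x) dx = ∫_0^7/2 f(x) v(x) dx + [u'(x) v(x)]_0^7/2.
Choose V so that boundary terms are either known or forced to vanish.
u has inhomogeneous Neumann u'(0) = 1, u'(7/2) = 1. [u' v]_0^7/2 = (1)·v(7/2) − (1)·v(0) = v(7/2) − v(0). Take V = H^1(0, 7/2); boundary term becomes part of RHS.
Weak formulation: find u (satisfying any essential BC) such that ∫_0^7/2 u'(x) v'(x) dx = ∫_0^7/2 f v dx + v(7/2) − v(0) for all v ∈ V (Neumann data are natural BCs: they enter the RHS as boundary terms).
Substituting f(x) = -2*x^2 + 3*x + 35/12, the right-hand side is ∫_0^7/2 (-2*x^2 + 3*x + 35/12) v dx + v(7/2) − v(0).
Compatibility check (pure Neumann): taking v ≡ 1 ∈ V gives 0 = ∫_0^7/2 f dx + (1) − (1), i.e. ∫_0^7/2 f dx must equal u'(0) − u'(7/2) = 0. Indeed ∫_0^7/2 (-2*x^2 + 3*x + 35/12) dx = 0, so the data are compatible. The solution is then unique only up to an additive constant (fix it e.g. by requiring ∫_0^7/2 u dx = 0).


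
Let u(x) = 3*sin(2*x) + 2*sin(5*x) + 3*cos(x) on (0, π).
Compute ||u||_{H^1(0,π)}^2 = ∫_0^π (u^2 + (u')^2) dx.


||u||_{H^1(0,π)}^2 = 48 + 167*π/2

u'(x) = -3*sin(x) + 6*cos(2*x) + 10*cos(5*x).
Expand u² and (u')² and integrate term by term on (0, π), using: for integers n ≥ 1, ∫_0^π sin²(nx) dx = ∫_0^π cos²(nx) dx = π/2; for n ≠ n', ∫_0^π sin(nx)sin(n'x) dx = ∫_0^π cos(nx)cos(n'x) dx = 0; and by product-to-sum, ∫_0^π sin(nx)cos(n'x) dx = ½∫_0^π [sin((n+n')x) + sin((n−n')x)] dx, which is 0 when n+n' is even and 2n/(n²−n'²) when n+n' is odd (it need not vanish on (0, π)).
  u² squared terms: (2)²·∫sin(5x)² dx = 4·π/2 = 2*π;  (3)²·∫cos(x)² dx = 9·π/2 = 9*π/2;  (3)²·∫sin(2x)² dx = 9·π/2 = 9*π/2.
  u² cross terms: 2·(2)·(3)·∫sin(5x)·cos(x) dx = 12·(0) = 0;  2·(2)·(3)·∫sin(5x)·sin(2x) dx = 12·(0) = 0;  2·(3)·(3)·∫cos(x)·sin(2x) dx = 18·(4/3) = 24.
  So ∫_0^π u² dx = 2*π + 9*π/2 + 9*π/2 + 0 + 0 + 24 = 24 + 11*π.
  (u')² squared terms: (-3)²·∫sin(x)² dx = 9·π/2 = 9*π/2;  (6)²·∫cos(2x)² dx = 36·π/2 = 18*π;  (10)²·∫cos(5x)² dx = 100·π/2 = 50*π.
  (u')² cross terms: 2·(-3)·(6)·∫sin(x)·cos(2x) dx = -36·(-2/3) = 24;  2·(-3)·(10)·∫sin(x)·cos(5x) dx = -60·(0) = 0;  2·(6)·(10)·∫cos(2x)·cos(5x) dx = 120·(0) = 0.
  So ∫_0^π (u')² dx = 9*π/2 + 18*π + 50*π + 24 + 0 + 0 = 24 + 145*π/2.
||u||_{H^1}^2 = (24 + 11*π) + (24 + 145*π/2) = 48 + 167*π/2.


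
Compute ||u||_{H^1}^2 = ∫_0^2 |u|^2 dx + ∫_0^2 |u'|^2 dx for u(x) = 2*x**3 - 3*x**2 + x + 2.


||u||_{H^1}^2 = 7498/105

The H^1 norm (squared) on an interval (0, L) is
  ||u||_{H^1}^2 = ∫_0^L u(x)^2 dx + ∫_0^L u'(x)^2 dx.
Compute u'(x) = 6*x**2 - 6*x + 1.
Then u(x)^2 = 4*x**6 - 12*x**5 + 13*x**4 + 2*x**3 - 11*x**2 + 4*x + 4 and u'(x)^2 = 36*x**4 - 72*x**3 + 48*x**2 - 12*x + 1.
Integrate each monomial from 0 to 2 using ∫_0^2 c·x^n dx = c·2^(n+1)/(n+1):
  ∫_0^2 u(x)^2 dx = ∫_0^2 (4*x^6 - 12*x^5 + 13*x^4 + 2*x^3 - 11*x^2 + 4*x + 4) dx. Term by term:
    ∫_0^2 4*x^6 dx = 512/7;  ∫_0^2 -12*x^5 dx = -128;  ∫_0^2 13*x^4 dx = 416/5;
    ∫_0^2 2*x^3 dx = 8;  ∫_0^2 -11*x^2 dx = -88/3;  ∫_0^2 4*x dx = 8;
    ∫_0^2 4 dx = 8.
  Sum: 512/7 − 128 + 416/5 + 8 − 88/3 + 8 + 8 = 2416/105.
  ∫_0^2 u'(x)^2 dx = ∫_0^2 (36*x^4 - 72*x^3 + 48*x^2 - 12*x + 1) dx. Term by term:
    ∫_0^2 36*x^4 dx = 1152/5;  ∫_0^2 -72*x^3 dx = -288;  ∫_0^2 48*x^2 dx = 128;
    ∫_0^2 -12*x dx = -24;  ∫_0^2 1 dx = 2.
  Sum: 1152/5 − 288 + 128 − 24 + 2 = 242/5.
Adding: ||u||_{H^1}^2 = 2416/105 + 242/5 = 7498/105.


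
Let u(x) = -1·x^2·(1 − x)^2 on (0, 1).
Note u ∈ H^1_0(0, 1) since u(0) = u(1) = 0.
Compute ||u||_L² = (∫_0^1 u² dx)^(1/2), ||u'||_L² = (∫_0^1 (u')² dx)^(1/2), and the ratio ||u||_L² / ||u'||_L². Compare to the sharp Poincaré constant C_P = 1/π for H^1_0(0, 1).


||u||_L² / ||u'||_L² = sqrt(3)/6 < C_P = 1/π.

u(x) = -1·x^2·(1 − x)^2, so u'(x) = 2*x*(x*(1 - x) - (x - 1)^2).
u(x) = -1·x^2·(1 − x)^2 vanishes at x = 0 and x = 1, so u ∈ H^1_0(0, 1). Differentiate via the product rule and integrate the resulting polynomials term by term.
  ∫_0^1 u² dx = ∫_0^1 (x^8 - 4*x^7 + 6*x^6 - 4*x^5 + x^4) dx. Term by term:
    ∫_0^1 x^8 dx = 1/9;  ∫_0^1 -4*x^7 dx = -1/2;  ∫_0^1 6*x^6 dx = 6/7;
    ∫_0^1 -4*x^5 dx = -2/3;  ∫_0^1 x^4 dx = 1/5.
  Sum: 1/9 − 1/2 + 6/7 − 2/3 + 1/5 = 1/630.
  ∫_0^1 (u')² dx = ∫_0^1 (16*x^6 - 48*x^5 + 52*x^4 - 24*x^3 + 4*x^2) dx. Term by term:
    ∫_0^1 16*x^6 dx = 16/7;  ∫_0^1 -48*x^5 dx = -8;  ∫_0^1 52*x^4 dx = 52/5;
    ∫_0^1 -24*x^3 dx = -6;  ∫_0^1 4*x^2 dx = 4/3.
  Sum: 16/7 − 8 + 52/5 − 6 + 4/3 = 2/105.
∫_0^1 u² dx = 1/630, so ||u||_L² = sqrt(70)/210.
∫_0^1 (u')² dx = 2/105, so ||u'||_L² = sqrt(210)/105.
Ratio ||u||_L² / ||u'||_L² = sqrt(3)/6.
Sharp Poincaré constant on H^1_0(0, 1) is C_P = L/π = 1/π, achieved by sin(π·x).
A polynomial bump cannot attain the sharp Poincaré constant (only the first sine eigenfunction does), so the ratio is strictly less than C_P, consistent with ||u||_L² ≤ C_P ||u'||_L².


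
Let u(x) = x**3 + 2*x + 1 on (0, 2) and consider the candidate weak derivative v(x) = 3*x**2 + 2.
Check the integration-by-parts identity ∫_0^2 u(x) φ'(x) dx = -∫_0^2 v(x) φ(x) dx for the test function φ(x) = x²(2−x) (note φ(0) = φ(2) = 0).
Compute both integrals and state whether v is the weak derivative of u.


LHS = -136/15, RHS = -136/15. Yes, v = u' weakly.

u(x) = x**3 + 2*x + 1, classical derivative u'(x) = 3*x**2 + 2.
φ(x) = x²(2−x), so φ'(x) = x*(4 - 3*x).
Note φ(0) = φ(2) = 0, so the boundary term u·φ vanishes.
LHS = ∫_0^2 u(x) φ'(x) dx = ∫_0^2 (-3*x^5 + 4*x^4 - 6*x^3 + 5*x^2 + 4*x) dx. Term by term:
  ∫_0^2 -3*x^5 dx = -32;  ∫_0^2 4*x^4 dx = 128/5;  ∫_0^2 -6*x^3 dx = -24;
  ∫_0^2 5*x^2 dx = 40/3;  ∫_0^2 4*x dx = 8.
Sum: -32 + 128/5 − 24 + 40/3 + 8 = -136/15.
So LHS = -136/15.
∫_0^2 v(x) φ(x) dx = ∫_0^2 (-3*x^5 + 6*x^4 - 2*x^3 + 4*x^2) dx. Term by term:
  ∫_0^2 -3*x^5 dx = -32;  ∫_0^2 6*x^4 dx = 192/5;  ∫_0^2 -2*x^3 dx = -8;
  ∫_0^2 4*x^2 dx = 32/3.
Sum: -32 + 192/5 − 8 + 32/3 = 136/15.
So RHS = -∫_0^2 v(x) φ(x) dx = -136/15.
LHS = RHS, so the identity holds for this test φ.
Moreover u is smooth here and v(x) = u'(x) = 3*x**2 + 2 pointwise, so the identity holds for every test function. Hence v is the weak derivative of u.


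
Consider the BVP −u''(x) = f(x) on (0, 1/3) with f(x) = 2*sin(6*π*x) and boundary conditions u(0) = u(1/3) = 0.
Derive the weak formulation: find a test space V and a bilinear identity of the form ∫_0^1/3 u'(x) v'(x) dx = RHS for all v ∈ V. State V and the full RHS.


V = H^1_0(0, 1/3) (so v(0) = v(1/3) = 0); weak form: ∫_0^1/3 u'v' dx = ∫_0^1/3 (2*sin(6*π*x)) v dx for all v ∈ V.

Multiply both sides by a test function v and integrate from 0 to 1/3:
  ∫_0^1/3 −u''(x) v(x) dx = ∫_0^1/3 f(x) v(x) dx.
Integrate the LHS by parts once:
  ∫_0^1/3 −u'' v dx = −[u'(x) v(x)]_0^1/3 + ∫_0^1/3 u'(x) v'(x) dx.
Thus ∫_0^1/3 u'(x) v'(x) dx = ∫_0^1/3 f(x) v(x) dx + [u'(x) v(x)]_0^1/3.
Choose V so that boundary terms are either known or forced to vanish.
u is Dirichlet: u(0) = u(1/3) = 0. Let V = H^1_0(0, 1/3); then v(0) = v(1/3) = 0, and [u' v]_0^1/3 = 0.
Weak formulation: find u (satisfying any essential BC) such that ∫_0^1/3 u'(x) v'(x) dx = ∫_0^1/3 f v dx for all v ∈ V.
Substituting f(x) = 2*sin(6*π*x), the right-hand side is ∫_0^1/3 (2*sin(6*π*x)) v dx.
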